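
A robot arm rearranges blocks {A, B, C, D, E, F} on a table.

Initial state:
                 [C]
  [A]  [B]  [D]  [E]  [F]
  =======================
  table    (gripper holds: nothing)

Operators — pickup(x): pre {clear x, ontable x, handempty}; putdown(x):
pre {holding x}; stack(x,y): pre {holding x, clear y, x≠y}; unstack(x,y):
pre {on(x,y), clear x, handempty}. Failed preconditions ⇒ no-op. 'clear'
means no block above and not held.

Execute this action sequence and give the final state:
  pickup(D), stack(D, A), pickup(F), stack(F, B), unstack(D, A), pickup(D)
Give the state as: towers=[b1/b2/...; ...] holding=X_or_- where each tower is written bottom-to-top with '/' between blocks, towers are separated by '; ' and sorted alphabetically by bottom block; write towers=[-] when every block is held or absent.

step 1 (pickup(D)): towers=[A; B; E/C; F] holding=D
step 2 (stack(D, A)): towers=[A/D; B; E/C; F] holding=-
step 3 (pickup(F)): towers=[A/D; B; E/C] holding=F
step 4 (stack(F, B)): towers=[A/D; B/F; E/C] holding=-
step 5 (unstack(D, A)): towers=[A; B/F; E/C] holding=D
step 6 (pickup(D)) [no-op]: towers=[A; B/F; E/C] holding=D

towers=[A; B/F; E/C] holding=D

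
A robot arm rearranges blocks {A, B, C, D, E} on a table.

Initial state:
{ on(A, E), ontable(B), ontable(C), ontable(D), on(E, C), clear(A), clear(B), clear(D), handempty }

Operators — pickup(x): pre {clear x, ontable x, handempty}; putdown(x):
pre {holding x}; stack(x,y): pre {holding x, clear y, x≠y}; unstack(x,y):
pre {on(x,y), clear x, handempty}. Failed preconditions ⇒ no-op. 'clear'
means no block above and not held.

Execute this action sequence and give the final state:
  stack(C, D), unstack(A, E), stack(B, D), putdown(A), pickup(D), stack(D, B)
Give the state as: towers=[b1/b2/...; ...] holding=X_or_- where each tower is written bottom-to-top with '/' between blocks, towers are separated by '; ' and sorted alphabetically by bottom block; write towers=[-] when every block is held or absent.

step 1 (stack(C, D)) [no-op]: towers=[B; C/E/A; D] holding=-
step 2 (unstack(A, E)): towers=[B; C/E; D] holding=A
step 3 (stack(B, D)) [no-op]: towers=[B; C/E; D] holding=A
step 4 (putdown(A)): towers=[A; B; C/E; D] holding=-
step 5 (pickup(D)): towers=[A; B; C/E] holding=D
step 6 (stack(D, B)): towers=[A; B/D; C/E] holding=-

towers=[A; B/D; C/E] holding=-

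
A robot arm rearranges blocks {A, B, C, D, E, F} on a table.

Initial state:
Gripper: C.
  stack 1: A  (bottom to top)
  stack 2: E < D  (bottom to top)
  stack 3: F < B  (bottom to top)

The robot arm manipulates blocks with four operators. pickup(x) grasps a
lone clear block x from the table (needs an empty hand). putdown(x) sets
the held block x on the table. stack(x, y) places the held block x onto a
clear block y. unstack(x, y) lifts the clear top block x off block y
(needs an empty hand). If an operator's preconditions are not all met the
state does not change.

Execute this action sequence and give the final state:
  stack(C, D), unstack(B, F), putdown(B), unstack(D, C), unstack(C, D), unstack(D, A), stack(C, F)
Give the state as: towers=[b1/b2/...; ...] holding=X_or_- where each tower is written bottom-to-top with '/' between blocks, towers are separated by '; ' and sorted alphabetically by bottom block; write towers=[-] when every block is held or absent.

towers=[A; B; E/D; F/C] holding=-

step 1 (stack(C, D)): towers=[A; E/D/C; F/B] holding=-
step 2 (unstack(B, F)): towers=[A; E/D/C; F] holding=B
step 3 (putdown(B)): towers=[A; B; E/D/C; F] holding=-
step 4 (unstack(D, C)) [no-op]: towers=[A; B; E/D/C; F] holding=-
step 5 (unstack(C, D)): towers=[A; B; E/D; F] holding=C
step 6 (unstack(D, A)) [no-op]: towers=[A; B; E/D; F] holding=C
step 7 (stack(C, F)): towers=[A; B; E/D; F/C] holding=-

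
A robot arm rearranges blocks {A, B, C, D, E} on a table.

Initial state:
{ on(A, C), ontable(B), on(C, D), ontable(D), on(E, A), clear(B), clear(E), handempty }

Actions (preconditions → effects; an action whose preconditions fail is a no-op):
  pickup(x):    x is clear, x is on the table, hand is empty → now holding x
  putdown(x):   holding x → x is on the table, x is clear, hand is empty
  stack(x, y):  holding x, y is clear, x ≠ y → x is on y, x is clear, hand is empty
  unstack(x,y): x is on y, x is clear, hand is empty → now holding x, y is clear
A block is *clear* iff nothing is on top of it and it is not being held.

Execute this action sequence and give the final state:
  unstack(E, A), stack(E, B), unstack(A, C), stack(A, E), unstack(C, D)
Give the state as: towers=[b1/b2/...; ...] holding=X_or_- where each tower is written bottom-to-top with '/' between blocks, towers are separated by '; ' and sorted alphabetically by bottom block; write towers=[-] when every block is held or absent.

towers=[B/E/A; D] holding=C

step 1 (unstack(E, A)): towers=[B; D/C/A] holding=E
step 2 (stack(E, B)): towers=[B/E; D/C/A] holding=-
step 3 (unstack(A, C)): towers=[B/E; D/C] holding=A
step 4 (stack(A, E)): towers=[B/E/A; D/C] holding=-
step 5 (unstack(C, D)): towers=[B/E/A; D] holding=C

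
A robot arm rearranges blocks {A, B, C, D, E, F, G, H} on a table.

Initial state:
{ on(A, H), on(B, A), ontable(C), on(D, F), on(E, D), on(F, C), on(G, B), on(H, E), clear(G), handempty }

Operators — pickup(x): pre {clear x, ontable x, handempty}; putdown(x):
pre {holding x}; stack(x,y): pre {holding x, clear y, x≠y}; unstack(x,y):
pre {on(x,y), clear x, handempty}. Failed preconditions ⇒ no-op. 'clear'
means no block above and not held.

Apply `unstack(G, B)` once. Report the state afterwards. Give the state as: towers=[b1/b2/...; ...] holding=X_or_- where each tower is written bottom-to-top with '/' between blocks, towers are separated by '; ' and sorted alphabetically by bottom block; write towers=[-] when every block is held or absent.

towers=[C/F/D/E/H/A/B] holding=G

before: towers=[C/F/D/E/H/A/B/G] holding=-
pre[unstack(G, B)]: on(G,B) ok, clear(G) ok, handempty ok
all met → apply unstack(G, B)
after:  towers=[C/F/D/E/H/A/B] holding=G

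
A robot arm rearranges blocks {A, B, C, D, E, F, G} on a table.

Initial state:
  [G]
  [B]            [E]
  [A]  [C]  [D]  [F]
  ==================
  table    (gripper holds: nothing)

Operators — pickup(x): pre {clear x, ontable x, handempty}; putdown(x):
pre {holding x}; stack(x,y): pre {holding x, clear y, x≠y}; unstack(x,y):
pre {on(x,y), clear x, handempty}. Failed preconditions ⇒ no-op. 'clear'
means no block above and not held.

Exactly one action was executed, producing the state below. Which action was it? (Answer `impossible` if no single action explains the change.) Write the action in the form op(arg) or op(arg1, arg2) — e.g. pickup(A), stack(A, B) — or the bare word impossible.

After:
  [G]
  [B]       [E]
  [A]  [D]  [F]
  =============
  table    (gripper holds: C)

target: towers=[A/B/G; D; F/E] holding=C
     unstack(G, B) → towers=[A/B; C; D; F/E] holding=G
         pickup(D) → towers=[A/B/G; C; F/E] holding=D
     unstack(E, F) → towers=[A/B/G; C; D; F] holding=E
         pickup(C) → towers=[A/B/G; D; F/E] holding=C  ← match

pickup(C)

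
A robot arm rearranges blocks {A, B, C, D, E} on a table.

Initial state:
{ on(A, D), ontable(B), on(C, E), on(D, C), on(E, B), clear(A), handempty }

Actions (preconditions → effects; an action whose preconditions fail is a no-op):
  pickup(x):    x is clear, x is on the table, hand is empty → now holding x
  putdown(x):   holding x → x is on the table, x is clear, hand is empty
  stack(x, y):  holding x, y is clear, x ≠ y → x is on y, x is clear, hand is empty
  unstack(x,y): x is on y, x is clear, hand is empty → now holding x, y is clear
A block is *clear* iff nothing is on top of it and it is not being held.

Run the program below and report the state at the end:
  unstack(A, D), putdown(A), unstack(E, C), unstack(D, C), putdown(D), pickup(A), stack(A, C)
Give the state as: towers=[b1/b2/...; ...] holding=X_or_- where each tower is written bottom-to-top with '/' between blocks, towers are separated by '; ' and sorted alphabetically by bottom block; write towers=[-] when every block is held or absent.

step 1 (unstack(A, D)): towers=[B/E/C/D] holding=A
step 2 (putdown(A)): towers=[A; B/E/C/D] holding=-
step 3 (unstack(E, C)) [no-op]: towers=[A; B/E/C/D] holding=-
step 4 (unstack(D, C)): towers=[A; B/E/C] holding=D
step 5 (putdown(D)): towers=[A; B/E/C; D] holding=-
step 6 (pickup(A)): towers=[B/E/C; D] holding=A
step 7 (stack(A, C)): towers=[B/E/C/A; D] holding=-

towers=[B/E/C/A; D] holding=-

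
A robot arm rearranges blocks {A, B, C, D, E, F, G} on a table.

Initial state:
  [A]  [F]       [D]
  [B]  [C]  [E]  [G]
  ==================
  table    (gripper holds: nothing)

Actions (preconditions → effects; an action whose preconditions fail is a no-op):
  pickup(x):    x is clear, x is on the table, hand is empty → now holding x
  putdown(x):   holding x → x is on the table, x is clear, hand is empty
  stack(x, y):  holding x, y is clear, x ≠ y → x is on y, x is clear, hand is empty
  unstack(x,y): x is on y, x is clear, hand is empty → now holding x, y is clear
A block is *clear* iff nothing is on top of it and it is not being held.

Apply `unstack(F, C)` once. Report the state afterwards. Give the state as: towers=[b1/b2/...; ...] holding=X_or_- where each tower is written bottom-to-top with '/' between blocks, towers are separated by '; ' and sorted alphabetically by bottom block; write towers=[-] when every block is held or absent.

towers=[B/A; C; E; G/D] holding=F

before: towers=[B/A; C/F; E; G/D] holding=-
pre[unstack(F, C)]: on(F,C) yes, clear(F) yes, handempty yes
all met → apply unstack(F, C)
after:  towers=[B/A; C; E; G/D] holding=F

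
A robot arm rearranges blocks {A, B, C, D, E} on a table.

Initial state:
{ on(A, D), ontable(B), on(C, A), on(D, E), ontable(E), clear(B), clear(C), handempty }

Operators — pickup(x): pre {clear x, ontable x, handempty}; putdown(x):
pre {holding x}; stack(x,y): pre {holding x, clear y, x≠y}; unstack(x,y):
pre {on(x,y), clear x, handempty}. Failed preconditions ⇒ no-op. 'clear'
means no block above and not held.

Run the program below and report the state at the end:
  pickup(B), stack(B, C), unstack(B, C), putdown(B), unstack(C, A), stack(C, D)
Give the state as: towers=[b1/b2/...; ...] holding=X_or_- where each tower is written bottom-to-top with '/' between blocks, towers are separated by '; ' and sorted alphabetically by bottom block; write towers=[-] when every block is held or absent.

step 1 (pickup(B)): towers=[E/D/A/C] holding=B
step 2 (stack(B, C)): towers=[E/D/A/C/B] holding=-
step 3 (unstack(B, C)): towers=[E/D/A/C] holding=B
step 4 (putdown(B)): towers=[B; E/D/A/C] holding=-
step 5 (unstack(C, A)): towers=[B; E/D/A] holding=C
step 6 (stack(C, D)) [no-op]: towers=[B; E/D/A] holding=C

towers=[B; E/D/A] holding=C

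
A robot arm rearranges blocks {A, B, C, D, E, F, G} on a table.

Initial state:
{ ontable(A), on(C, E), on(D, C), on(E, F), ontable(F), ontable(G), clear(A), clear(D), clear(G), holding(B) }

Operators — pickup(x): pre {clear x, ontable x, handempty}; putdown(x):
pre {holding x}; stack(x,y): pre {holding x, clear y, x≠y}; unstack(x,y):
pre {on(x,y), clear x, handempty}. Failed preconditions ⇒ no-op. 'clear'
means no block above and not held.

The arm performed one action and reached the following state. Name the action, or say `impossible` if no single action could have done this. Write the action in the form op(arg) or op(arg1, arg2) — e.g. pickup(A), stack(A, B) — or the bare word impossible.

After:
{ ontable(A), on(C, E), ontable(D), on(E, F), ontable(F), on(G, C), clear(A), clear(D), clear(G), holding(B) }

target: towers=[A; D; F/E/C/G] holding=B
        putdown(B) → towers=[A; B; F/E/C/D; G] holding=-
       stack(B, G) → towers=[A; F/E/C/D; G/B] holding=-
       stack(B, D) → towers=[A; F/E/C/D/B; G] holding=-
       stack(B, A) → towers=[A/B; F/E/C/D; G] holding=-
none of the 4 applicable actions match → impossible

impossible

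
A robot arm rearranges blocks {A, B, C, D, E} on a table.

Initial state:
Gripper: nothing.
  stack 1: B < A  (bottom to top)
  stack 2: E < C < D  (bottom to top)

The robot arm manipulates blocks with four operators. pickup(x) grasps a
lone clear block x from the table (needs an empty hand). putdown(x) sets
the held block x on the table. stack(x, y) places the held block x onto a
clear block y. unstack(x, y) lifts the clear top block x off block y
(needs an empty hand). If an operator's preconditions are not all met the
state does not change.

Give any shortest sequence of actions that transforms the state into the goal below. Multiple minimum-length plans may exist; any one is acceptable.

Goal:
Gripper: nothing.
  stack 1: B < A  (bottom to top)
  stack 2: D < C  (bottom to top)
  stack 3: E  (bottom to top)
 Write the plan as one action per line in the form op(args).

step 1 (unstack(D, C)): towers=[B/A; E/C] holding=D
step 2 (putdown(D)): towers=[B/A; D; E/C] holding=-
step 3 (unstack(C, E)): towers=[B/A; D; E] holding=C
step 4 (stack(C, D)): towers=[B/A; D/C; E] holding=-
goal check: towers=[B/A; D/C; E] holding=- — reached (length 4, optimal by BFS)

unstack(D, C)
putdown(D)
unstack(C, E)
stack(C, D)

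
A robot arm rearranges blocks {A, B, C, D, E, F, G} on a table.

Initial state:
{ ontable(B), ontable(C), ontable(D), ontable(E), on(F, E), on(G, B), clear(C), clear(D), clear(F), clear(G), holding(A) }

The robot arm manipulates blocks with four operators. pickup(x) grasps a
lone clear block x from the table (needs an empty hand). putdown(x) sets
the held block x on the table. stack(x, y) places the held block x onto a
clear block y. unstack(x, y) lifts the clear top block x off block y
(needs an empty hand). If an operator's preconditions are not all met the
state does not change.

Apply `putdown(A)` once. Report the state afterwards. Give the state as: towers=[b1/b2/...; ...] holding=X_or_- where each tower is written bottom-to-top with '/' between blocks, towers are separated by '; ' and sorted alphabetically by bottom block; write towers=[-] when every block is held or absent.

before: towers=[B/G; C; D; E/F] holding=A
pre[putdown(A)]: holding(A) yes
all met → apply putdown(A)
after:  towers=[A; B/G; C; D; E/F] holding=-

towers=[A; B/G; C; D; E/F] holding=-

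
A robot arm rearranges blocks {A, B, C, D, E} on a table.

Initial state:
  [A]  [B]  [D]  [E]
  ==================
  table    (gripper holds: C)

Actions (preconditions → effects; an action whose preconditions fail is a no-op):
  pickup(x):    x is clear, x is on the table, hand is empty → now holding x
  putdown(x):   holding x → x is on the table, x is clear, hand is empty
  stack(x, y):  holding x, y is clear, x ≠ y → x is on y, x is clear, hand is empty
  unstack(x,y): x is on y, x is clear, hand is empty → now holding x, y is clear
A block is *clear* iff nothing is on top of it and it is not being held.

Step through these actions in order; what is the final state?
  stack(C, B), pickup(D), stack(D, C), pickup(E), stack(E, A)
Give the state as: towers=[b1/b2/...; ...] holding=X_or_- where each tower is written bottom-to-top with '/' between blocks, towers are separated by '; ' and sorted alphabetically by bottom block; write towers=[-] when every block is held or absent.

towers=[A/E; B/C/D] holding=-

step 1 (stack(C, B)): towers=[A; B/C; D; E] holding=-
step 2 (pickup(D)): towers=[A; B/C; E] holding=D
step 3 (stack(D, C)): towers=[A; B/C/D; E] holding=-
step 4 (pickup(E)): towers=[A; B/C/D] holding=E
step 5 (stack(E, A)): towers=[A/E; B/C/D] holding=-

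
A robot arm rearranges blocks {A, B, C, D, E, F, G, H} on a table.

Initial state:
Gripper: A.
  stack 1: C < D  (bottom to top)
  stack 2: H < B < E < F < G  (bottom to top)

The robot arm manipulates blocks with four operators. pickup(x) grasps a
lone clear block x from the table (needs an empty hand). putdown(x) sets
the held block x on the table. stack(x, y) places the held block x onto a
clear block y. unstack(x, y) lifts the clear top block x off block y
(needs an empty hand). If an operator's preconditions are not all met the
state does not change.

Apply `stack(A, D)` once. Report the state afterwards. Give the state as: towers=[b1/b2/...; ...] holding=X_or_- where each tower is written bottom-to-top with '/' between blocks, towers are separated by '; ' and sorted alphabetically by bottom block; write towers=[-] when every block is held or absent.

towers=[C/D/A; H/B/E/F/G] holding=-

before: towers=[C/D; H/B/E/F/G] holding=A
pre[stack(A, D)]: holding(A) ✓, clear(D) ✓, A≠D ✓
all met → apply stack(A, D)
after:  towers=[C/D/A; H/B/E/F/G] holding=-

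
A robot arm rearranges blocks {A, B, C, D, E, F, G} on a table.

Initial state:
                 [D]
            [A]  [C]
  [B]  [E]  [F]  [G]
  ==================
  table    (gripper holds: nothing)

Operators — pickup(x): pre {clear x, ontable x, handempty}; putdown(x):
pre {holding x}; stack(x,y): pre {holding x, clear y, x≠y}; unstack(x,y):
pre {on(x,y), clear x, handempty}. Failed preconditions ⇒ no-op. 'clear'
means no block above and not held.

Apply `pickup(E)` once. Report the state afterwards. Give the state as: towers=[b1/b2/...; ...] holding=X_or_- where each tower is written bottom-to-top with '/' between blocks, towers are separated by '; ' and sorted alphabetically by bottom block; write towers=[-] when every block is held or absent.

before: towers=[B; E; F/A; G/C/D] holding=-
pre[pickup(E)]: clear(E) ✓, ontable(E) ✓, handempty ✓
all met → apply pickup(E)
after:  towers=[B; F/A; G/C/D] holding=E

towers=[B; F/A; G/C/D] holding=E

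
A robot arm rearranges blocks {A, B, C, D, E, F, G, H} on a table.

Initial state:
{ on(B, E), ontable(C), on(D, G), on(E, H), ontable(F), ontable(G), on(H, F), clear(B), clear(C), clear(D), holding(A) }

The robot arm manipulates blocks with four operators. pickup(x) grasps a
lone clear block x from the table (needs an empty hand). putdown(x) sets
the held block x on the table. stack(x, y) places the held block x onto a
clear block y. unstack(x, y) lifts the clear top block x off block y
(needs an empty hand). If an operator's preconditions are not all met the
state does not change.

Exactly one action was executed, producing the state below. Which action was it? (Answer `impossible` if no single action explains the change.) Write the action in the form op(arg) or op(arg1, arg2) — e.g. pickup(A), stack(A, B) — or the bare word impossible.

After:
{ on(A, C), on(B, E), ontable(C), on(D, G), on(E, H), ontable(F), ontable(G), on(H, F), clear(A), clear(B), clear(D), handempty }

target: towers=[C/A; F/H/E/B; G/D] holding=-
        putdown(A) → towers=[A; C; F/H/E/B; G/D] holding=-
       stack(A, B) → towers=[C; F/H/E/B/A; G/D] holding=-
       stack(A, D) → towers=[C; F/H/E/B; G/D/A] holding=-
       stack(A, C) → towers=[C/A; F/H/E/B; G/D] holding=-  ← match

stack(A, C)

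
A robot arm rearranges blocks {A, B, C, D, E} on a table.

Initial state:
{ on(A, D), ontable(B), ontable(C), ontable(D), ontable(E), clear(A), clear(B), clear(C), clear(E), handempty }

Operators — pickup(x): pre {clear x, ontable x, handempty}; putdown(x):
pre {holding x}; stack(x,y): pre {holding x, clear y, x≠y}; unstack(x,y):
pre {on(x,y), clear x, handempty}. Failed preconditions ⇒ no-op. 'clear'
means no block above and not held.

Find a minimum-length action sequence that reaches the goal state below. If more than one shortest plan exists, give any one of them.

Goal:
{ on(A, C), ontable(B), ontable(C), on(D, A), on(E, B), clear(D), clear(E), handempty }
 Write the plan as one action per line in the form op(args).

step 1 (unstack(A, D)): towers=[B; C; D; E] holding=A
step 2 (stack(A, C)): towers=[B; C/A; D; E] holding=-
step 3 (pickup(D)): towers=[B; C/A; E] holding=D
step 4 (stack(D, A)): towers=[B; C/A/D; E] holding=-
step 5 (pickup(E)): towers=[B; C/A/D] holding=E
step 6 (stack(E, B)): towers=[B/E; C/A/D] holding=-
goal check: towers=[B/E; C/A/D] holding=- — reached (length 6, optimal by BFS)

unstack(A, D)
stack(A, C)
pickup(D)
stack(D, A)
pickup(E)
stack(E, B)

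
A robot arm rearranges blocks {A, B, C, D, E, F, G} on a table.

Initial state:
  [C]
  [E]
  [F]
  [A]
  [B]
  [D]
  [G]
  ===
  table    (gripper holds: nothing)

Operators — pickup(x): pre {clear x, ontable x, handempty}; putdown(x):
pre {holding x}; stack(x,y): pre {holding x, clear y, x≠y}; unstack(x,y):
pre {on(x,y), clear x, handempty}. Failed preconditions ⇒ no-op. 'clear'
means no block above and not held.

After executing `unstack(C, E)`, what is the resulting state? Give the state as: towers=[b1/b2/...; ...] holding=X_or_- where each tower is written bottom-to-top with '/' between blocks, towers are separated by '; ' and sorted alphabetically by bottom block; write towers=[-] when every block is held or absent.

before: towers=[G/D/B/A/F/E/C] holding=-
pre[unstack(C, E)]: on(C,E) ✓, clear(C) ✓, handempty ✓
all met → apply unstack(C, E)
after:  towers=[G/D/B/A/F/E] holding=C

towers=[G/D/B/A/F/E] holding=C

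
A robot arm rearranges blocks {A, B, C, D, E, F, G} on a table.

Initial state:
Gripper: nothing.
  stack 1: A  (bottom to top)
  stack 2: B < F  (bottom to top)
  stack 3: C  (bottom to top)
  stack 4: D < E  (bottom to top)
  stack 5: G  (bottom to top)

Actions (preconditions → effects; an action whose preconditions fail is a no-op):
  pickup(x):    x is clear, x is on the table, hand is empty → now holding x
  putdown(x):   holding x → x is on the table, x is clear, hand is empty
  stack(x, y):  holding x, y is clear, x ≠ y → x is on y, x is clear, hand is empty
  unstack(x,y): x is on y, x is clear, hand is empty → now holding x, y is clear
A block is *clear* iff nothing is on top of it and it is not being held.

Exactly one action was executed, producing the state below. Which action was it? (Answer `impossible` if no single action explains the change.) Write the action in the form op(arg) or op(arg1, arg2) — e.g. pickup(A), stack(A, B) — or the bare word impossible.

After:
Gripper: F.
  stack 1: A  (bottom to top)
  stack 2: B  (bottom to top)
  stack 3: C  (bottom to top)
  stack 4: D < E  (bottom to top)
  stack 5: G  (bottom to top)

target: towers=[A; B; C; D/E; G] holding=F
     unstack(F, B) → towers=[A; B; C; D/E; G] holding=F  ← match
         pickup(G) → towers=[A; B/F; C; D/E] holding=G
         pickup(A) → towers=[B/F; C; D/E; G] holding=A
     unstack(E, D) → towers=[A; B/F; C; D; G] holding=E
         pickup(C) → towers=[A; B/F; D/E; G] holding=C

unstack(F, B)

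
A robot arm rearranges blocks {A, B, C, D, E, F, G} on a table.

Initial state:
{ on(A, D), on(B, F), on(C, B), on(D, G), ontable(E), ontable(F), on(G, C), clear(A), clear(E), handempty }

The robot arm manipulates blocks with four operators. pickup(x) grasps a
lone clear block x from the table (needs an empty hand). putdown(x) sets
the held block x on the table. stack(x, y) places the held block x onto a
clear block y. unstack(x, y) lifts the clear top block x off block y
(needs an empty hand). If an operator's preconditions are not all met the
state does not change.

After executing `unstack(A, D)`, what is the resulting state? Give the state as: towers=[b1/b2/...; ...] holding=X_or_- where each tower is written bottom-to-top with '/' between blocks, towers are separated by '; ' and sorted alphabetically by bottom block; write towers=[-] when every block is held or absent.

before: towers=[E; F/B/C/G/D/A] holding=-
pre[unstack(A, D)]: on(A,D) ok, clear(A) ok, handempty ok
all met → apply unstack(A, D)
after:  towers=[E; F/B/C/G/D] holding=A

towers=[E; F/B/C/G/D] holding=A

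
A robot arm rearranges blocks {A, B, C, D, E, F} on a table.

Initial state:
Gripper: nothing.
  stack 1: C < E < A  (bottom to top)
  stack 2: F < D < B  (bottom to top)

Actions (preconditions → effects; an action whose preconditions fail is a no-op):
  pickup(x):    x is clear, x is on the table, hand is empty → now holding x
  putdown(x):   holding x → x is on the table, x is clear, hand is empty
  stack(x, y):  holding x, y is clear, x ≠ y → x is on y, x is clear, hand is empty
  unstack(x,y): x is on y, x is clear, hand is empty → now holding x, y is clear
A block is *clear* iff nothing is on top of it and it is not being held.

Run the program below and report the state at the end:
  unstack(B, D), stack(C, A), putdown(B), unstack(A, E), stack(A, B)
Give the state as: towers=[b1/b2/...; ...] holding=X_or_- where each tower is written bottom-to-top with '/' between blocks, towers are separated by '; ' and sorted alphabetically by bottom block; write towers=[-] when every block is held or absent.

step 1 (unstack(B, D)): towers=[C/E/A; F/D] holding=B
step 2 (stack(C, A)) [no-op]: towers=[C/E/A; F/D] holding=B
step 3 (putdown(B)): towers=[B; C/E/A; F/D] holding=-
step 4 (unstack(A, E)): towers=[B; C/E; F/D] holding=A
step 5 (stack(A, B)): towers=[B/A; C/E; F/D] holding=-

towers=[B/A; C/E; F/D] holding=-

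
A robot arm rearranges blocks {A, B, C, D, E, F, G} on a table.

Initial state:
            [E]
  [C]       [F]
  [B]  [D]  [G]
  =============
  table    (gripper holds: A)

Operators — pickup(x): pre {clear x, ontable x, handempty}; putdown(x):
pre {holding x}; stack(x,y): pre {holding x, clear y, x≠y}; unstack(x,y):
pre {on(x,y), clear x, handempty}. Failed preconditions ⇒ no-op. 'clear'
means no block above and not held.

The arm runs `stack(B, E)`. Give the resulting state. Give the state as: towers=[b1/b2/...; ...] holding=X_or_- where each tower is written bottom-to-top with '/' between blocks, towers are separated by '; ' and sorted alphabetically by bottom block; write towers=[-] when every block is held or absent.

towers=[B/C; D; G/F/E] holding=A

before: towers=[B/C; D; G/F/E] holding=A
pre[stack(B, E)]: holding(B) fail, clear(E) ok, B≠E ok
holding(B) unmet → stack(B, E) is a no-op
after:  towers=[B/C; D; G/F/E] holding=A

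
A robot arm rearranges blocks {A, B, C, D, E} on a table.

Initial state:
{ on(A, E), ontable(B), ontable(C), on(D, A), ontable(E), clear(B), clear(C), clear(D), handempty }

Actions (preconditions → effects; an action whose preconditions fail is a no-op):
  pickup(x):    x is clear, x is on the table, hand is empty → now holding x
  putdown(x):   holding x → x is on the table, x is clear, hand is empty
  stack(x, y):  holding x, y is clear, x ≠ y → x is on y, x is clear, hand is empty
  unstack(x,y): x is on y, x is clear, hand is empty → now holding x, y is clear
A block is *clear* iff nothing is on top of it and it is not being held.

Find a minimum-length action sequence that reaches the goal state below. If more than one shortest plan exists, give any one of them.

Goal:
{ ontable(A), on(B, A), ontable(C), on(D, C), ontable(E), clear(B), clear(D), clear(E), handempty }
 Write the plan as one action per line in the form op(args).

unstack(D, A)
stack(D, C)
unstack(A, E)
putdown(A)
pickup(B)
stack(B, A)

step 1 (unstack(D, A)): towers=[B; C; E/A] holding=D
step 2 (stack(D, C)): towers=[B; C/D; E/A] holding=-
step 3 (unstack(A, E)): towers=[B; C/D; E] holding=A
step 4 (putdown(A)): towers=[A; B; C/D; E] holding=-
step 5 (pickup(B)): towers=[A; C/D; E] holding=B
step 6 (stack(B, A)): towers=[A/B; C/D; E] holding=-
goal check: towers=[A/B; C/D; E] holding=- — reached (length 6, optimal by BFS)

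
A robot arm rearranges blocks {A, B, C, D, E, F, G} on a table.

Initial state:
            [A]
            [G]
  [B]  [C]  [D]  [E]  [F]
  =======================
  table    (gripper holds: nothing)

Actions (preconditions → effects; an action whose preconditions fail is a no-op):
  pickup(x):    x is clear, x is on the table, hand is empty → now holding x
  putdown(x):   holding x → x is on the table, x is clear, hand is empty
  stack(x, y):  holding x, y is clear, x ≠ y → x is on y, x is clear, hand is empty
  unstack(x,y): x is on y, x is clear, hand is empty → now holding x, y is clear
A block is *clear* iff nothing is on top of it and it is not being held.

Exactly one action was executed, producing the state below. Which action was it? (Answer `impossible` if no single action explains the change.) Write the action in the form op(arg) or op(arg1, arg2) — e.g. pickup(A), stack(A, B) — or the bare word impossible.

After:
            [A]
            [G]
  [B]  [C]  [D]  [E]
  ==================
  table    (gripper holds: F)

pickup(F)

target: towers=[B; C; D/G/A; E] holding=F
         pickup(B) → towers=[C; D/G/A; E; F] holding=B
         pickup(F) → towers=[B; C; D/G/A; E] holding=F  ← match
     unstack(A, G) → towers=[B; C; D/G; E; F] holding=A
         pickup(E) → towers=[B; C; D/G/A; F] holding=E
         pickup(C) → towers=[B; D/G/A; E; F] holding=C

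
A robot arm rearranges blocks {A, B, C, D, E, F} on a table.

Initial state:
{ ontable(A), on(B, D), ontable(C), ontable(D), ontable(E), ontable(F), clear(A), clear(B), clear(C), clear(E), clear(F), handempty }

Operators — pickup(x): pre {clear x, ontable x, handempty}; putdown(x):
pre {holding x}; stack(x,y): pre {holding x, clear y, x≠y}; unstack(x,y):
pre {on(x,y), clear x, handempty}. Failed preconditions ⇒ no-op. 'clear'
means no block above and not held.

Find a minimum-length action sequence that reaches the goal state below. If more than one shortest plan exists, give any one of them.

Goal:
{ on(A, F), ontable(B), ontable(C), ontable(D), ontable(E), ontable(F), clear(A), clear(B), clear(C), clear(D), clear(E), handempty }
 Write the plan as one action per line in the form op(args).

step 1 (unstack(B, D)): towers=[A; C; D; E; F] holding=B
step 2 (putdown(B)): towers=[A; B; C; D; E; F] holding=-
step 3 (pickup(A)): towers=[B; C; D; E; F] holding=A
step 4 (stack(A, F)): towers=[B; C; D; E; F/A] holding=-
goal check: towers=[B; C; D; E; F/A] holding=- — reached (length 4, optimal by BFS)

unstack(B, D)
putdown(B)
pickup(A)
stack(A, F)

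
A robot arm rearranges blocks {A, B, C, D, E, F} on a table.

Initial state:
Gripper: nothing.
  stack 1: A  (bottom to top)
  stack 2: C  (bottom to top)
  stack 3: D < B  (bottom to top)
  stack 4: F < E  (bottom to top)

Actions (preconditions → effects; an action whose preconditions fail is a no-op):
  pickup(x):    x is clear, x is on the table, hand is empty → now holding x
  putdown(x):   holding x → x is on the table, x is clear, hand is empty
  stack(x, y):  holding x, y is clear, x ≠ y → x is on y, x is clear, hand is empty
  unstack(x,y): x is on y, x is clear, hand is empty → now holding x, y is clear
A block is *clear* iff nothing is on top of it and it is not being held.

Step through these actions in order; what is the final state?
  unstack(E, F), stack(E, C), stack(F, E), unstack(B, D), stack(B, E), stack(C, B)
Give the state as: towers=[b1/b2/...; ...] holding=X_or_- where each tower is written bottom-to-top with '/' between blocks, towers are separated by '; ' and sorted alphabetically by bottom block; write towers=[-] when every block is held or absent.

step 1 (unstack(E, F)): towers=[A; C; D/B; F] holding=E
step 2 (stack(E, C)): towers=[A; C/E; D/B; F] holding=-
step 3 (stack(F, E)) [no-op]: towers=[A; C/E; D/B; F] holding=-
step 4 (unstack(B, D)): towers=[A; C/E; D; F] holding=B
step 5 (stack(B, E)): towers=[A; C/E/B; D; F] holding=-
step 6 (stack(C, B)) [no-op]: towers=[A; C/E/B; D; F] holding=-

towers=[A; C/E/B; D; F] holding=-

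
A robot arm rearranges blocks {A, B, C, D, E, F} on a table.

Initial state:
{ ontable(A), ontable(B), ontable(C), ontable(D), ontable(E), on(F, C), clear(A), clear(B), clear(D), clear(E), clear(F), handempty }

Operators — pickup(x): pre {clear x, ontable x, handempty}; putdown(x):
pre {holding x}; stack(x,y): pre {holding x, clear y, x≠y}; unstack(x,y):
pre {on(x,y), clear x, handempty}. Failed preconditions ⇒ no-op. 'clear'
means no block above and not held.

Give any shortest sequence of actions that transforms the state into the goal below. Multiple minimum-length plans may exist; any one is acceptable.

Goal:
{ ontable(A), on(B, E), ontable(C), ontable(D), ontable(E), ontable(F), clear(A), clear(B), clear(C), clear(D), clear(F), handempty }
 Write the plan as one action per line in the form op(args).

pickup(B)
stack(B, E)
unstack(F, C)
putdown(F)

step 1 (pickup(B)): towers=[A; C/F; D; E] holding=B
step 2 (stack(B, E)): towers=[A; C/F; D; E/B] holding=-
step 3 (unstack(F, C)): towers=[A; C; D; E/B] holding=F
step 4 (putdown(F)): towers=[A; C; D; E/B; F] holding=-
goal check: towers=[A; C; D; E/B; F] holding=- — reached (length 4, optimal by BFS)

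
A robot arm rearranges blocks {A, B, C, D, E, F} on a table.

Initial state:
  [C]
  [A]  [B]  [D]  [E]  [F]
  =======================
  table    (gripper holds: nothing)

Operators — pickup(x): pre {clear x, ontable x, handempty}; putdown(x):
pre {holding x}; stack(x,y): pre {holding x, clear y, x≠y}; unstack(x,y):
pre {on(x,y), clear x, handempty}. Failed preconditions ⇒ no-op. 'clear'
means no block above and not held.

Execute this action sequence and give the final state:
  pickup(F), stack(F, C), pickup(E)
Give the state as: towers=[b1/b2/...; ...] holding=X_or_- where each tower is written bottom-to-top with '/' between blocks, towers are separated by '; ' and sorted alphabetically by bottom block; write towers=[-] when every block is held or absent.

towers=[A/C/F; B; D] holding=E

step 1 (pickup(F)): towers=[A/C; B; D; E] holding=F
step 2 (stack(F, C)): towers=[A/C/F; B; D; E] holding=-
step 3 (pickup(E)): towers=[A/C/F; B; D] holding=E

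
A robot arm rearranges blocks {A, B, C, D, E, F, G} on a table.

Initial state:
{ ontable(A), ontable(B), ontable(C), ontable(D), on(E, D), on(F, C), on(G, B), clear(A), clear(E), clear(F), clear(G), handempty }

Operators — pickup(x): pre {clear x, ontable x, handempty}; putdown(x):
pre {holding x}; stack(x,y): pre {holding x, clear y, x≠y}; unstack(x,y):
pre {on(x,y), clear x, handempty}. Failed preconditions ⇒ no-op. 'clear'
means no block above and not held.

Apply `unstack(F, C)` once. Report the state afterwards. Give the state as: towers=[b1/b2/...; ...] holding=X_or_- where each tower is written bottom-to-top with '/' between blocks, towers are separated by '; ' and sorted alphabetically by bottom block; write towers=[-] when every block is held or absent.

before: towers=[A; B/G; C/F; D/E] holding=-
pre[unstack(F, C)]: on(F,C) ✓, clear(F) ✓, handempty ✓
all met → apply unstack(F, C)
after:  towers=[A; B/G; C; D/E] holding=F

towers=[A; B/G; C; D/E] holding=F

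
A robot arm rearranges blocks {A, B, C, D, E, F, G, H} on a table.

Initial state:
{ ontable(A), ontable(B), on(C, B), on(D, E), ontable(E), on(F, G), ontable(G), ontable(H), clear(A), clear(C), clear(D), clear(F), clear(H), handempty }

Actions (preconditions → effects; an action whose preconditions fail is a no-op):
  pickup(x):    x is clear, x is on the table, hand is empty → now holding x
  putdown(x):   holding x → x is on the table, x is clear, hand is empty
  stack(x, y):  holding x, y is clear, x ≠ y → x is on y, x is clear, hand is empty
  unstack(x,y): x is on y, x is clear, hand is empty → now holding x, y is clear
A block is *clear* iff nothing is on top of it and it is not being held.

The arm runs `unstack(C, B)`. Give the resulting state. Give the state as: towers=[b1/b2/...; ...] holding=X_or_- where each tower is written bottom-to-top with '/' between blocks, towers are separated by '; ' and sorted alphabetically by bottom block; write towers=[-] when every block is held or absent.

towers=[A; B; E/D; G/F; H] holding=C

before: towers=[A; B/C; E/D; G/F; H] holding=-
pre[unstack(C, B)]: on(C,B) yes, clear(C) yes, handempty yes
all met → apply unstack(C, B)
after:  towers=[A; B; E/D; G/F; H] holding=C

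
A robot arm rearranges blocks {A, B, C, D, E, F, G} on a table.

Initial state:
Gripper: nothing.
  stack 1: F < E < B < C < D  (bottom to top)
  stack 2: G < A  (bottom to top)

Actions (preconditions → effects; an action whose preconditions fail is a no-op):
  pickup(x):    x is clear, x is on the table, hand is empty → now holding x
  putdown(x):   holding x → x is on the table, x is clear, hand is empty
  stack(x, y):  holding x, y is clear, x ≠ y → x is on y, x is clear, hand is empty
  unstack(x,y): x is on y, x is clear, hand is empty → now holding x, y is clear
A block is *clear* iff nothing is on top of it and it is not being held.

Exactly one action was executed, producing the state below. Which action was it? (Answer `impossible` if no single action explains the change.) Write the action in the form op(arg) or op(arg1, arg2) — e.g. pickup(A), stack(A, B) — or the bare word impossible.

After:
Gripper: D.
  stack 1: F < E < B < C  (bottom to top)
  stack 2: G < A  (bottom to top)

target: towers=[F/E/B/C; G/A] holding=D
     unstack(D, C) → towers=[F/E/B/C; G/A] holding=D  ← match
     unstack(A, G) → towers=[F/E/B/C/D; G] holding=A

unstack(D, C)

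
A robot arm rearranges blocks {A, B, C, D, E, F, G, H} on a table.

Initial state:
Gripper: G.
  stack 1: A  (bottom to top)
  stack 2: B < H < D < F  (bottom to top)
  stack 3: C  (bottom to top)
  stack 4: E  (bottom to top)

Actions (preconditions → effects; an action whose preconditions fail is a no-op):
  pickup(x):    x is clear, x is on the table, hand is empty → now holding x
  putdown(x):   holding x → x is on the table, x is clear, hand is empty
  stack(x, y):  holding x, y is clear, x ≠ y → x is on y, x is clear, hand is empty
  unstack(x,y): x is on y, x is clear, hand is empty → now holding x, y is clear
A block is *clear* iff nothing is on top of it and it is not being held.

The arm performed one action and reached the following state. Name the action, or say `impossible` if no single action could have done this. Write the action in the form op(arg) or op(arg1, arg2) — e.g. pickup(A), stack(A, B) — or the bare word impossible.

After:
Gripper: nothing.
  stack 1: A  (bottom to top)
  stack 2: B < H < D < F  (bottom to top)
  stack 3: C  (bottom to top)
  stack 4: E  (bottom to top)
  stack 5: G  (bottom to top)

putdown(G)

target: towers=[A; B/H/D/F; C; E; G] holding=-
        putdown(G) → towers=[A; B/H/D/F; C; E; G] holding=-  ← match
       stack(G, A) → towers=[A/G; B/H/D/F; C; E] holding=-
       stack(G, E) → towers=[A; B/H/D/F; C; E/G] holding=-
       stack(G, F) → towers=[A; B/H/D/F/G; C; E] holding=-
       stack(G, C) → towers=[A; B/H/D/F; C/G; E] holding=-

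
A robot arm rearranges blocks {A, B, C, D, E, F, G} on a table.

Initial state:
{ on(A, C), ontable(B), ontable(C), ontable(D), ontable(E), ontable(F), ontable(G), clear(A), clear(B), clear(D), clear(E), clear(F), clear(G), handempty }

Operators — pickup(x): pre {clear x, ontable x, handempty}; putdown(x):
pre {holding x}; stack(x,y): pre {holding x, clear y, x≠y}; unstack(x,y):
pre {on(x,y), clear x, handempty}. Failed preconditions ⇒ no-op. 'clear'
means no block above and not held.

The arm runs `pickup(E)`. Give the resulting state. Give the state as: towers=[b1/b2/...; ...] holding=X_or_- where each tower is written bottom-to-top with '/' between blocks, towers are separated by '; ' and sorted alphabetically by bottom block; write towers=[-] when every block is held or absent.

towers=[B; C/A; D; F; G] holding=E

before: towers=[B; C/A; D; E; F; G] holding=-
pre[pickup(E)]: clear(E) ✓, ontable(E) ✓, handempty ✓
all met → apply pickup(E)
after:  towers=[B; C/A; D; F; G] holding=E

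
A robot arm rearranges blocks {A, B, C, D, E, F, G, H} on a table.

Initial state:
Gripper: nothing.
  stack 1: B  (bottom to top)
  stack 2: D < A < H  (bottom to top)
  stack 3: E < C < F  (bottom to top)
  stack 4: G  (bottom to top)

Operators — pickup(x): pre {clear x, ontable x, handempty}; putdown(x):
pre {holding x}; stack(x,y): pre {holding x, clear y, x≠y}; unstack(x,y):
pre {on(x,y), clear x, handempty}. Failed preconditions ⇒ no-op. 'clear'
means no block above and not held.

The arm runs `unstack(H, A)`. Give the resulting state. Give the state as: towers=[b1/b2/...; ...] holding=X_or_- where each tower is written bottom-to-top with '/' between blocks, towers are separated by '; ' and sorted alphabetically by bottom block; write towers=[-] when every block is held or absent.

towers=[B; D/A; E/C/F; G] holding=H

before: towers=[B; D/A/H; E/C/F; G] holding=-
pre[unstack(H, A)]: on(H,A) yes, clear(H) yes, handempty yes
all met → apply unstack(H, A)
after:  towers=[B; D/A; E/C/F; G] holding=H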